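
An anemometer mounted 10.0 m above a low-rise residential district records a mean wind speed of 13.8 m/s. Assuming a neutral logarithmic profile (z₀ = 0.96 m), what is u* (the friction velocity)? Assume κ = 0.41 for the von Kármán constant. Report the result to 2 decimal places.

Log law: V(z) = (u*/κ) · ln(z/z₀) ⇒ u* = κ · V / ln(z/z₀)
u* = 0.41 × 13.8 / ln(10.0/0.96) = 0.41 × 13.8 / 2.3434
   = 5.6580 / 2.3434 = 2.4144 m/s

u* ≈ 2.41 m/s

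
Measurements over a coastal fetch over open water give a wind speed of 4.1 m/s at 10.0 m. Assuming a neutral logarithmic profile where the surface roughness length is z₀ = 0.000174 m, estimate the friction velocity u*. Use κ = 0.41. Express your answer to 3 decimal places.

Log law: V(z) = (u*/κ) · ln(z/z₀) ⇒ u* = κ · V / ln(z/z₀)
u* = 0.41 × 4.1 / ln(10.0/0.000174) = 0.41 × 4.1 / 10.9590
   = 1.6810 / 10.9590 = 0.1534 m/s

u* ≈ 0.153 m/s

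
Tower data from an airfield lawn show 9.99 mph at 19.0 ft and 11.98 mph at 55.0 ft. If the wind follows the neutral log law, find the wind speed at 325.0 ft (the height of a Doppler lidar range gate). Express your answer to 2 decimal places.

15.31 mph

Log law: V ∝ ln(z/z₀). From the pair, with r = V₁/V₂ = 0.83389,
ln z₀ = (ln z₁ − r·ln z₂)/(1 − r) = (2.9444 − 0.83389×4.0073)/0.16611 = -2.3914 → z₀ = 0.09150 ft
V₃ = V₁ · ln(z₃/z₀)/ln(z₁/z₀) = 9.99 × 8.1752/5.3358 = 15.3060 mph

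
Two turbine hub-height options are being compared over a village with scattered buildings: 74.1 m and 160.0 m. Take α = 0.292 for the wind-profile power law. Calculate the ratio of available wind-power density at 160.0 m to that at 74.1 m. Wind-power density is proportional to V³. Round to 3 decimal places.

1.963

Speed ratio: V_B/V_A = (z_B/z_A)^α = (160.0/74.1)^0.292 = (2.1592)^0.292 = 1.25203
Power-density ratio: P_B/P_A = (V_B/V_A)³ = (1.25203)³ = 1.96267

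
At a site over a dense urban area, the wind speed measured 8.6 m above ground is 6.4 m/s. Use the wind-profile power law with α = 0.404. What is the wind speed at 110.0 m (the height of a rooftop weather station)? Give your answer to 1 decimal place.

17.9 m/s

Power-law profile: V₂ = V₁ · (z₂/z₁)^α
V₂ = 6.4 × (110.0/8.6)^0.404 = 6.4 × (12.7907)^0.404
    = 6.4 × 2.8002 = 17.9211 m/s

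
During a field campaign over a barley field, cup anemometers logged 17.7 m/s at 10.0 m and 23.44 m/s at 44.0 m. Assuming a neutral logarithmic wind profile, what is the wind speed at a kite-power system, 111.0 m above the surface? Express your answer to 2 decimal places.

27.02 m/s

Log law: V ∝ ln(z/z₀). From the pair, with r = V₁/V₂ = 0.75512,
ln z₀ = (ln z₁ − r·ln z₂)/(1 − r) = (2.3026 − 0.75512×3.7842)/0.24488 = -2.2661 → z₀ = 0.1037 m
V₃ = V₁ · ln(z₃/z₀)/ln(z₁/z₀) = 17.7 × 6.9757/4.5687 = 27.0249 m/s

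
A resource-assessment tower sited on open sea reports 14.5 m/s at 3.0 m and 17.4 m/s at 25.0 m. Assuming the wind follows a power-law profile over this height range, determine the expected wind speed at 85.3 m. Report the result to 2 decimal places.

19.34 m/s

First find α: α = ln(V₂/V₁)/ln(z₂/z₁) = ln(17.4/14.5)/ln(25.0/3.0) = 0.18232/2.12026 = 0.0860
Extrapolate from 25.0 m to 85.3 m: V₃ = 17.4 × (85.3/25.0)^0.0860 = 17.4 × 1.1113 = 19.3367 m/s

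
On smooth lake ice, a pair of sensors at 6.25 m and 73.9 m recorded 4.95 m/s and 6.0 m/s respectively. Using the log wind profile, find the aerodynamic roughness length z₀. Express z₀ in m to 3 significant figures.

z₀ ≈ 0.0000548 m

Log law: V(z) ∝ ln(z/z₀). With r = V₁/V₂ = 4.95/6.0 = 0.82500,
r · ln(z₂/z₀) = ln(z₁/z₀) ⇒ ln z₀ = (ln z₁ − r·ln z₂)/(1 − r)
ln z₀ = (1.83258 − 0.82500×4.30271) / 0.17500 = -9.8123
z₀ = exp(-9.8123) = 0.00005477 m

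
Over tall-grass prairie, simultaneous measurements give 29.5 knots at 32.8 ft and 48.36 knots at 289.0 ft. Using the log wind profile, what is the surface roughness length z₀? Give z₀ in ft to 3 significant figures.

z₀ ≈ 1.09 ft

Log law: V(z) ∝ ln(z/z₀). With r = V₁/V₂ = 29.5/48.36 = 0.61001,
r · ln(z₂/z₀) = ln(z₁/z₀) ⇒ ln z₀ = (ln z₁ − r·ln z₂)/(1 − r)
ln z₀ = (3.49043 − 0.61001×5.66643) / 0.38999 = 0.0868
z₀ = exp(0.0868) = 1.091 ft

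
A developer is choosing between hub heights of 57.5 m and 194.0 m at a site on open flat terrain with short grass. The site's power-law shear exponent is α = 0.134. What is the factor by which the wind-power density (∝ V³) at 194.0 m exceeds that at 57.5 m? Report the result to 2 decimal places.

1.63

Speed ratio: V_B/V_A = (z_B/z_A)^α = (194.0/57.5)^0.134 = (3.3739)^0.134 = 1.17698
Power-density ratio: P_B/P_A = (V_B/V_A)³ = (1.17698)³ = 1.63046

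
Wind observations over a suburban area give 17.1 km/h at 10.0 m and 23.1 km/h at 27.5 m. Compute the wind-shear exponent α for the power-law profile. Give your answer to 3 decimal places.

α ≈ 0.297

Power law: V₂/V₁ = (z₂/z₁)^α ⇒ α = ln(V₂/V₁) / ln(z₂/z₁)
α = ln(23.1/17.1) / ln(27.5/10.0) = ln(1.3509) / ln(2.7500)
  = 0.30075 / 1.01160 = 0.29731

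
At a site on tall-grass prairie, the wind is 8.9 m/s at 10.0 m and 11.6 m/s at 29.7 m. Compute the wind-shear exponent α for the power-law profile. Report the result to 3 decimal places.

α ≈ 0.243

Power law: V₂/V₁ = (z₂/z₁)^α ⇒ α = ln(V₂/V₁) / ln(z₂/z₁)
α = ln(11.6/8.9) / ln(29.7/10.0) = ln(1.3034) / ln(2.9700)
  = 0.26495 / 1.08856 = 0.24340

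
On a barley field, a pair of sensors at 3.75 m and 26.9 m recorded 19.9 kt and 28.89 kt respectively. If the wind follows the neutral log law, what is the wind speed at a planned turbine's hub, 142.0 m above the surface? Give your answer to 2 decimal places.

Log law: V ∝ ln(z/z₀). From the pair, with r = V₁/V₂ = 0.68882,
ln z₀ = (ln z₁ − r·ln z₂)/(1 − r) = (1.3218 − 0.68882×3.2921)/0.31118 = -3.0398 → z₀ = 0.04784 m
V₃ = V₁ · ln(z₃/z₀)/ln(z₁/z₀) = 19.9 × 7.9956/4.3616 = 36.4808 kt

36.48 kt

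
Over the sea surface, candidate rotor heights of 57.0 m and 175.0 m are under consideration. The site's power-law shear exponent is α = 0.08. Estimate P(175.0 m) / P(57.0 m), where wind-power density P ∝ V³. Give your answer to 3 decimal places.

1.309

Speed ratio: V_B/V_A = (z_B/z_A)^α = (175.0/57.0)^0.08 = (3.0702)^0.08 = 1.09389
Power-density ratio: P_B/P_A = (V_B/V_A)³ = (1.09389)³ = 1.30894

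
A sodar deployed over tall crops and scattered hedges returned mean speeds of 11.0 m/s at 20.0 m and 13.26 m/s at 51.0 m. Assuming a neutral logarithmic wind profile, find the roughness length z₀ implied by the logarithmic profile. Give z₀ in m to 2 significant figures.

z₀ ≈ 0.21 m

Log law: V(z) ∝ ln(z/z₀). With r = V₁/V₂ = 11.0/13.26 = 0.82956,
r · ln(z₂/z₀) = ln(z₁/z₀) ⇒ ln z₀ = (ln z₁ − r·ln z₂)/(1 − r)
ln z₀ = (2.99573 − 0.82956×3.93183) / 0.17044 = -1.5605
z₀ = exp(-1.5605) = 0.2100 m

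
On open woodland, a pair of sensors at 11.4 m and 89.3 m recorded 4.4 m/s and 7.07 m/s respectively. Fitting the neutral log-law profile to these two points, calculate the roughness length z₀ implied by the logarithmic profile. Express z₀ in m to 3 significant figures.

z₀ ≈ 0.383 m

Log law: V(z) ∝ ln(z/z₀). With r = V₁/V₂ = 4.4/7.07 = 0.62235,
r · ln(z₂/z₀) = ln(z₁/z₀) ⇒ ln z₀ = (ln z₁ − r·ln z₂)/(1 − r)
ln z₀ = (2.43361 − 0.62235×4.49200) / 0.37765 = -0.9585
z₀ = exp(-0.9585) = 0.3835 m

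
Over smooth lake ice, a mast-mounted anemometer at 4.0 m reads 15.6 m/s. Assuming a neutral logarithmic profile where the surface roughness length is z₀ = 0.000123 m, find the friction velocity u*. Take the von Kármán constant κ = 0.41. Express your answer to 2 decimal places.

Log law: V(z) = (u*/κ) · ln(z/z₀) ⇒ u* = κ · V / ln(z/z₀)
u* = 0.41 × 15.6 / ln(4.0/0.000123) = 0.41 × 15.6 / 10.3896
   = 6.3960 / 10.3896 = 0.6156 m/s

u* ≈ 0.62 m/s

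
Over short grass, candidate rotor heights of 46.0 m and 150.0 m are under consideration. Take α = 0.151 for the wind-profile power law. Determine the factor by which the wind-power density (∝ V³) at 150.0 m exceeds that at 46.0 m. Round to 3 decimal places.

Speed ratio: V_B/V_A = (z_B/z_A)^α = (150.0/46.0)^0.151 = (3.2609)^0.151 = 1.19540
Power-density ratio: P_B/P_A = (V_B/V_A)³ = (1.19540)³ = 1.70821

1.708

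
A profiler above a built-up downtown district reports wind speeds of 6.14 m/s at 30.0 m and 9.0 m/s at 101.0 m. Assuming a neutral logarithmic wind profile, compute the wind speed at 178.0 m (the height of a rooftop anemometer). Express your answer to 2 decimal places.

10.34 m/s

Log law: V ∝ ln(z/z₀). From the pair, with r = V₁/V₂ = 0.68222,
ln z₀ = (ln z₁ − r·ln z₂)/(1 − r) = (3.4012 − 0.68222×4.6151)/0.31778 = 0.7951 → z₀ = 2.215 m
V₃ = V₁ · ln(z₃/z₀)/ln(z₁/z₀) = 6.14 × 4.3867/2.6061 = 10.3351 m/s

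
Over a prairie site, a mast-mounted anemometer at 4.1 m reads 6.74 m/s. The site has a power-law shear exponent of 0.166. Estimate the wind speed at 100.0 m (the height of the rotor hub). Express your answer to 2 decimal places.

11.45 m/s

Power-law profile: V₂ = V₁ · (z₂/z₁)^α
V₂ = 6.74 × (100.0/4.1)^0.166 = 6.74 × (24.3902)^0.166
    = 6.74 × 1.6993 = 11.4535 m/s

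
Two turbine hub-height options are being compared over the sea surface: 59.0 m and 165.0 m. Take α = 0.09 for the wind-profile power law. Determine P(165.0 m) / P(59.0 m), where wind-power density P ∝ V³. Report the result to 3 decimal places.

1.320

Speed ratio: V_B/V_A = (z_B/z_A)^α = (165.0/59.0)^0.09 = (2.7966)^0.09 = 1.09698
Power-density ratio: P_B/P_A = (V_B/V_A)³ = (1.09698)³ = 1.32005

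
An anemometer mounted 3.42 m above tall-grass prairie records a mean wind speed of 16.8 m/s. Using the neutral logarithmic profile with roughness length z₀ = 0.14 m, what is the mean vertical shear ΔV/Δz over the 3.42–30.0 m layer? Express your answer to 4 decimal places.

Log law: V₂ = V₁ · ln(z₂/z₀)/ln(z₁/z₀) = 16.8 × 5.3673/3.1958 = 28.2158 m/s
ΔV/Δz = (28.2158 − 16.8)/(30.0 − 3.42) = 11.4158/26.5800 = 0.42949 m/s/m

0.4295 m/s/m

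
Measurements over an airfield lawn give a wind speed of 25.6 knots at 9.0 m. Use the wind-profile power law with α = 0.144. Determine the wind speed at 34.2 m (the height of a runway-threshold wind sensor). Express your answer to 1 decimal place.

31.0 knots

Power-law profile: V₂ = V₁ · (z₂/z₁)^α
V₂ = 25.6 × (34.2/9.0)^0.144 = 25.6 × (3.8000)^0.144
    = 25.6 × 1.2120 = 31.0262 knots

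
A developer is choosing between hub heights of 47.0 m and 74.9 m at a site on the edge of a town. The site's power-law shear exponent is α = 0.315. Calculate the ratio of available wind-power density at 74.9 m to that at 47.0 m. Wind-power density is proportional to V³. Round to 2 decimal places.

1.55

Speed ratio: V_B/V_A = (z_B/z_A)^α = (74.9/47.0)^0.315 = (1.5936)^0.315 = 1.15811
Power-density ratio: P_B/P_A = (V_B/V_A)³ = (1.15811)³ = 1.55329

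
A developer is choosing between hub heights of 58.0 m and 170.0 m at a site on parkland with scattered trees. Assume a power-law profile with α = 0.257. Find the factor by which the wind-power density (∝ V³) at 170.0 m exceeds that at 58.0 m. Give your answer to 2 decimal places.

Speed ratio: V_B/V_A = (z_B/z_A)^α = (170.0/58.0)^0.257 = (2.9310)^0.257 = 1.31833
Power-density ratio: P_B/P_A = (V_B/V_A)³ = (1.31833)³ = 2.29125

2.29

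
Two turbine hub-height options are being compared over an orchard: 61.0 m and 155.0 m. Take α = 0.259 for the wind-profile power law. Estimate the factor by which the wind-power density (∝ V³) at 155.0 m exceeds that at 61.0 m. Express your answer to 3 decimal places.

Speed ratio: V_B/V_A = (z_B/z_A)^α = (155.0/61.0)^0.259 = (2.5410)^0.259 = 1.27320
Power-density ratio: P_B/P_A = (V_B/V_A)³ = (1.27320)³ = 2.06389

2.064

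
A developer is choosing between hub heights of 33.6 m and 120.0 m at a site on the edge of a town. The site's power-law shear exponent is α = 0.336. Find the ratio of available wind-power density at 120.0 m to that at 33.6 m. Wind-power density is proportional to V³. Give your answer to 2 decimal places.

Speed ratio: V_B/V_A = (z_B/z_A)^α = (120.0/33.6)^0.336 = (3.5714)^0.336 = 1.53375
Power-density ratio: P_B/P_A = (V_B/V_A)³ = (1.53375)³ = 3.60798

3.61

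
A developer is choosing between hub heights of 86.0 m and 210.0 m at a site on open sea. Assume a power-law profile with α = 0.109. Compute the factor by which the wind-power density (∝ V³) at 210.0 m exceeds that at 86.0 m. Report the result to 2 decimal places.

Speed ratio: V_B/V_A = (z_B/z_A)^α = (210.0/86.0)^0.109 = (2.4419)^0.109 = 1.10220
Power-density ratio: P_B/P_A = (V_B/V_A)³ = (1.10220)³ = 1.33901

1.34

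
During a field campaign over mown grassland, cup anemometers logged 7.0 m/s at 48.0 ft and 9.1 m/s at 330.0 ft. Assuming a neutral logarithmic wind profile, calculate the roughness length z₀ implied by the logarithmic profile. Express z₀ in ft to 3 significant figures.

z₀ ≈ 0.0777 ft

Log law: V(z) ∝ ln(z/z₀). With r = V₁/V₂ = 7.0/9.1 = 0.76923,
r · ln(z₂/z₀) = ln(z₁/z₀) ⇒ ln z₀ = (ln z₁ − r·ln z₂)/(1 − r)
ln z₀ = (3.87120 − 0.76923×5.79909) / 0.23077 = -2.5551
z₀ = exp(-2.5551) = 0.07768 ft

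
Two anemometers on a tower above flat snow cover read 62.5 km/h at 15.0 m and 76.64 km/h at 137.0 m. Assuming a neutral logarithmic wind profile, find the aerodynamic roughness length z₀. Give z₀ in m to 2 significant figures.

z₀ ≈ 0.00085 m

Log law: V(z) ∝ ln(z/z₀). With r = V₁/V₂ = 62.5/76.64 = 0.81550,
r · ln(z₂/z₀) = ln(z₁/z₀) ⇒ ln z₀ = (ln z₁ − r·ln z₂)/(1 − r)
ln z₀ = (2.70805 − 0.81550×4.91998) / 0.18450 = -7.0689
z₀ = exp(-7.0689) = 0.0008512 m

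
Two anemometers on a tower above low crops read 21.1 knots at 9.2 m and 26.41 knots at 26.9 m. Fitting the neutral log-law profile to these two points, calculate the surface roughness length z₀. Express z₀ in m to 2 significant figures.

Log law: V(z) ∝ ln(z/z₀). With r = V₁/V₂ = 21.1/26.41 = 0.79894,
r · ln(z₂/z₀) = ln(z₁/z₀) ⇒ ln z₀ = (ln z₁ − r·ln z₂)/(1 − r)
ln z₀ = (2.21920 − 0.79894×3.29213) / 0.20106 = -2.0442
z₀ = exp(-2.0442) = 0.1295 m

z₀ ≈ 0.13 m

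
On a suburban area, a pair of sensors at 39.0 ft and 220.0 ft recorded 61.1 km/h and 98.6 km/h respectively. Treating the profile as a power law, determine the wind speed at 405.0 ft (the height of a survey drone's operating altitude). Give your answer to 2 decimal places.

116.73 km/h

First find α: α = ln(V₂/V₁)/ln(z₂/z₁) = ln(98.6/61.1)/ln(220.0/39.0) = 0.47856/1.73007 = 0.2766
Extrapolate from 220.0 ft to 405.0 ft: V₃ = 98.6 × (405.0/220.0)^0.2766 = 98.6 × 1.1839 = 116.7316 km/h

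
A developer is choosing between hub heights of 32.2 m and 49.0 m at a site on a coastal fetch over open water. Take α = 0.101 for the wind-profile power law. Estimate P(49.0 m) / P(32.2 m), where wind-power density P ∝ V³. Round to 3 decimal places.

1.136

Speed ratio: V_B/V_A = (z_B/z_A)^α = (49.0/32.2)^0.101 = (1.5217)^0.101 = 1.04332
Power-density ratio: P_B/P_A = (V_B/V_A)³ = (1.04332)³ = 1.13566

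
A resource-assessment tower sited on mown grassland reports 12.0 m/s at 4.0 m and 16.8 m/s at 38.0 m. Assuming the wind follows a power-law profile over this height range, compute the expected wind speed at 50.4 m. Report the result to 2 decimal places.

17.52 m/s

First find α: α = ln(V₂/V₁)/ln(z₂/z₁) = ln(16.8/12.0)/ln(38.0/4.0) = 0.33647/2.25129 = 0.1495
Extrapolate from 38.0 m to 50.4 m: V₃ = 16.8 × (50.4/38.0)^0.1495 = 16.8 × 1.0431 = 17.5243 m/s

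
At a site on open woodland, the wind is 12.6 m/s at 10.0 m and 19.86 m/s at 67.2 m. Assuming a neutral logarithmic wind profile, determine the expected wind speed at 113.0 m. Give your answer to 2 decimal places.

Log law: V ∝ ln(z/z₀). From the pair, with r = V₁/V₂ = 0.63444,
ln z₀ = (ln z₁ − r·ln z₂)/(1 − r) = (2.3026 − 0.63444×4.2077)/0.36556 = -1.0038 → z₀ = 0.3665 m
V₃ = V₁ · ln(z₃/z₀)/ln(z₁/z₀) = 12.6 × 5.7312/3.3064 = 21.8406 m/s

21.84 m/s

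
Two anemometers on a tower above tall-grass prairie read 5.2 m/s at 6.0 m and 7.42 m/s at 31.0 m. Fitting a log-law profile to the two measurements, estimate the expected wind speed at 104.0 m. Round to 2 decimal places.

9.06 m/s

Log law: V ∝ ln(z/z₀). From the pair, with r = V₁/V₂ = 0.70081,
ln z₀ = (ln z₁ − r·ln z₂)/(1 − r) = (1.7918 − 0.70081×3.4340)/0.29919 = -2.0549 → z₀ = 0.1281 m
V₃ = V₁ · ln(z₃/z₀)/ln(z₁/z₀) = 5.2 × 6.6993/3.8467 = 9.0563 m/s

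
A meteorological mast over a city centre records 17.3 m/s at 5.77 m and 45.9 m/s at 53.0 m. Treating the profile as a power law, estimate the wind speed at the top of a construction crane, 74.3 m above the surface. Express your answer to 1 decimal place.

First find α: α = ln(V₂/V₁)/ln(z₂/z₁) = ln(45.9/17.3)/ln(53.0/5.77) = 0.97576/2.21762 = 0.4400
Extrapolate from 53.0 m to 74.3 m: V₃ = 45.9 × (74.3/53.0)^0.4400 = 45.9 × 1.1603 = 53.2558 m/s

53.3 m/s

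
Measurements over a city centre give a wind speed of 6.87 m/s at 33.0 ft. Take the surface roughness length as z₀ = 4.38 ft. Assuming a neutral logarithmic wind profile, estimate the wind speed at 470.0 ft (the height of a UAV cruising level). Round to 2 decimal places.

Log law: V(z) ∝ ln(z/z₀), so V₂/V₁ = ln(z₂/z₀) / ln(z₁/z₀).
ln(470.0/4.38) = 4.6757, ln(33.0/4.38) = 2.0195
V₂ = 6.87 × 4.6757/2.0195 = 6.87 × 2.3153 = 15.9062 m/s

15.91 m/s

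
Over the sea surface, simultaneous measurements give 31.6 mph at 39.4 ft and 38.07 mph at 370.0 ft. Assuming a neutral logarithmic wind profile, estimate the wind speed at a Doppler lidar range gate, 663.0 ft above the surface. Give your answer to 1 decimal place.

39.8 mph

Log law: V ∝ ln(z/z₀). From the pair, with r = V₁/V₂ = 0.83005,
ln z₀ = (ln z₁ − r·ln z₂)/(1 − r) = (3.6738 − 0.83005×5.9135)/0.16995 = -7.2653 → z₀ = 0.0006994 ft
V₃ = V₁ · ln(z₃/z₀)/ln(z₁/z₀) = 31.6 × 13.7621/10.9391 = 39.7549 mph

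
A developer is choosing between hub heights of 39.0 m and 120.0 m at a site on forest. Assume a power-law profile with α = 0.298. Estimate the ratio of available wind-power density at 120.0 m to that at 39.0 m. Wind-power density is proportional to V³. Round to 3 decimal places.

Speed ratio: V_B/V_A = (z_B/z_A)^α = (120.0/39.0)^0.298 = (3.0769)^0.298 = 1.39784
Power-density ratio: P_B/P_A = (V_B/V_A)³ = (1.39784)³ = 2.73134

2.731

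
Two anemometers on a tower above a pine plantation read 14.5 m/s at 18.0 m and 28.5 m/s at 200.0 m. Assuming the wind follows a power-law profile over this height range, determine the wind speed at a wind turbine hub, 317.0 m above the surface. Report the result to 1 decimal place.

First find α: α = ln(V₂/V₁)/ln(z₂/z₁) = ln(28.5/14.5)/ln(200.0/18.0) = 0.67576/2.40795 = 0.2806
Extrapolate from 200.0 m to 317.0 m: V₃ = 28.5 × (317.0/200.0)^0.2806 = 28.5 × 1.1380 = 32.4325 m/s

32.4 m/s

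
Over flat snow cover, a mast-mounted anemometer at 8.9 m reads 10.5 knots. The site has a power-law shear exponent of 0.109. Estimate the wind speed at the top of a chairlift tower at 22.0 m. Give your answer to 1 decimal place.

11.6 knots

Power-law profile: V₂ = V₁ · (z₂/z₁)^α
V₂ = 10.5 × (22.0/8.9)^0.109 = 10.5 × (2.4719)^0.109
    = 10.5 × 1.1037 = 11.5886 knots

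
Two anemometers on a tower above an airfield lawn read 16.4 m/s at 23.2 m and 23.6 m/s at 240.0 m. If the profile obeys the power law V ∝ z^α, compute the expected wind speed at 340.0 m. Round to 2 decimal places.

First find α: α = ln(V₂/V₁)/ln(z₂/z₁) = ln(23.6/16.4)/ln(240.0/23.2) = 0.36397/2.33649 = 0.1558
Extrapolate from 240.0 m to 340.0 m: V₃ = 23.6 × (340.0/240.0)^0.1558 = 23.6 × 1.0558 = 24.9158 m/s

24.92 m/s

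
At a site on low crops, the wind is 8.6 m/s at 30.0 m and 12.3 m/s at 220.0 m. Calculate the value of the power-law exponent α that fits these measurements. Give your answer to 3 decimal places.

Power law: V₂/V₁ = (z₂/z₁)^α ⇒ α = ln(V₂/V₁) / ln(z₂/z₁)
α = ln(12.3/8.6) / ln(220.0/30.0) = ln(1.4302) / ln(7.3333)
  = 0.35784 / 1.99243 = 0.17960

α ≈ 0.180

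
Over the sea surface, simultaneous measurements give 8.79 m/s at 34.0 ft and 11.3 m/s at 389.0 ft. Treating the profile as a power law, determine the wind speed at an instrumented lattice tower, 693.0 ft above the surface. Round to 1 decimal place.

First find α: α = ln(V₂/V₁)/ln(z₂/z₁) = ln(11.3/8.79)/ln(389.0/34.0) = 0.25119/2.43722 = 0.1031
Extrapolate from 389.0 ft to 693.0 ft: V₃ = 11.3 × (693.0/389.0)^0.1031 = 11.3 × 1.0613 = 11.9929 m/s

12.0 m/s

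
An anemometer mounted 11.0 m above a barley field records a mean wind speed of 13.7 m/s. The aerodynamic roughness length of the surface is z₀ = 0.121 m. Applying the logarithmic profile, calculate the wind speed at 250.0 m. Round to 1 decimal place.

23.2 m/s

Log law: V(z) ∝ ln(z/z₀), so V₂/V₁ = ln(z₂/z₀) / ln(z₁/z₀).
ln(250.0/0.121) = 7.6334, ln(11.0/0.121) = 4.5099
V₂ = 13.7 × 7.6334/4.5099 = 13.7 × 1.6926 = 23.1887 m/s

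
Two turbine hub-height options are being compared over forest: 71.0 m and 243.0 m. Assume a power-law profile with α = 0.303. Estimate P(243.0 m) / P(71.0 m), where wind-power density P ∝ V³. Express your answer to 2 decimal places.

3.06

Speed ratio: V_B/V_A = (z_B/z_A)^α = (243.0/71.0)^0.303 = (3.4225)^0.303 = 1.45180
Power-density ratio: P_B/P_A = (V_B/V_A)³ = (1.45180)³ = 3.06001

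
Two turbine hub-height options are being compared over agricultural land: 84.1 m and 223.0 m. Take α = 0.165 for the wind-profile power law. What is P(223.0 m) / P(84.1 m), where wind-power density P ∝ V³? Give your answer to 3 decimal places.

1.620

Speed ratio: V_B/V_A = (z_B/z_A)^α = (223.0/84.1)^0.165 = (2.6516)^0.165 = 1.17457
Power-density ratio: P_B/P_A = (V_B/V_A)³ = (1.17457)³ = 1.62045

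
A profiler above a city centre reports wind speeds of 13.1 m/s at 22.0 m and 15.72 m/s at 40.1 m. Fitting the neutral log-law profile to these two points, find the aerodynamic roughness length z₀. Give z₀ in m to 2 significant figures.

z₀ ≈ 1.1 m

Log law: V(z) ∝ ln(z/z₀). With r = V₁/V₂ = 13.1/15.72 = 0.83333,
r · ln(z₂/z₀) = ln(z₁/z₀) ⇒ ln z₀ = (ln z₁ − r·ln z₂)/(1 − r)
ln z₀ = (3.09104 − 0.83333×3.69138) / 0.16667 = 0.0894
z₀ = exp(0.0894) = 1.093 m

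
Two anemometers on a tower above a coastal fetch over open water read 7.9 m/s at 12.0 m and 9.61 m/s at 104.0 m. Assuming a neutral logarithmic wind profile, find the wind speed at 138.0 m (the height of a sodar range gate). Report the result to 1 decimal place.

Log law: V ∝ ln(z/z₀). From the pair, with r = V₁/V₂ = 0.82206,
ln z₀ = (ln z₁ − r·ln z₂)/(1 − r) = (2.4849 − 0.82206×4.6444)/0.17794 = -7.4917 → z₀ = 0.0005577 m
V₃ = V₁ · ln(z₃/z₀)/ln(z₁/z₀) = 7.9 × 12.4189/9.9766 = 9.8340 m/s

9.8 m/s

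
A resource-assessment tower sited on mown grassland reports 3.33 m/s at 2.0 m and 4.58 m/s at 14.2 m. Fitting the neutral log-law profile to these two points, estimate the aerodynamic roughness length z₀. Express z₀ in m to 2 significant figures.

Log law: V(z) ∝ ln(z/z₀). With r = V₁/V₂ = 3.33/4.58 = 0.72707,
r · ln(z₂/z₀) = ln(z₁/z₀) ⇒ ln z₀ = (ln z₁ − r·ln z₂)/(1 − r)
ln z₀ = (0.69315 − 0.72707×2.65324) / 0.27293 = -4.5285
z₀ = exp(-4.5285) = 0.01080 m

z₀ ≈ 0.011 m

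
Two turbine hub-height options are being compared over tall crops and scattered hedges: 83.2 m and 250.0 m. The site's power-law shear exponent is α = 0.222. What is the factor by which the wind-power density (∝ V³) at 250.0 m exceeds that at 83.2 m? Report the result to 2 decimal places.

2.08

Speed ratio: V_B/V_A = (z_B/z_A)^α = (250.0/83.2)^0.222 = (3.0048)^0.222 = 1.27666
Power-density ratio: P_B/P_A = (V_B/V_A)³ = (1.27666)³ = 2.08078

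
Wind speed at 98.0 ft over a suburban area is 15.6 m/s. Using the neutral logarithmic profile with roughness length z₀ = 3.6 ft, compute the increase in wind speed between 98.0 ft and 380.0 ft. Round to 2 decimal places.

6.40 m/s

Log law: V₂ = V₁ · ln(z₂/z₀)/ln(z₁/z₀) = 15.6 × 4.6592/3.3040 = 21.9986 m/s
ΔV = 21.9986 − 15.6 = 6.3986 m/s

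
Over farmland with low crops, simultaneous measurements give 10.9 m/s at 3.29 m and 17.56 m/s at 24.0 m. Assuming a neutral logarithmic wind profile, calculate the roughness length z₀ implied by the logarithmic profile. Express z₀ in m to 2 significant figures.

Log law: V(z) ∝ ln(z/z₀). With r = V₁/V₂ = 10.9/17.56 = 0.62073,
r · ln(z₂/z₀) = ln(z₁/z₀) ⇒ ln z₀ = (ln z₁ − r·ln z₂)/(1 − r)
ln z₀ = (1.19089 − 0.62073×3.17805) / 0.37927 = -2.0614
z₀ = exp(-2.0614) = 0.1273 m

z₀ ≈ 0.13 m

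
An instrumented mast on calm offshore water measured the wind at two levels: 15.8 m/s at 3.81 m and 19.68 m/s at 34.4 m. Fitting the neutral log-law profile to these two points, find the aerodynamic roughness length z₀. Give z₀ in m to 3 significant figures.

z₀ ≈ 0.000489 m

Log law: V(z) ∝ ln(z/z₀). With r = V₁/V₂ = 15.8/19.68 = 0.80285,
r · ln(z₂/z₀) = ln(z₁/z₀) ⇒ ln z₀ = (ln z₁ − r·ln z₂)/(1 − r)
ln z₀ = (1.33763 − 0.80285×3.53806) / 0.19715 = -7.6229
z₀ = exp(-7.6229) = 0.0004891 m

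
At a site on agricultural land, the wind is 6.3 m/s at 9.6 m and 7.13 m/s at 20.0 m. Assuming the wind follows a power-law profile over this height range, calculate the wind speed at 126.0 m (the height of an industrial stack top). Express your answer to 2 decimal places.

First find α: α = ln(V₂/V₁)/ln(z₂/z₁) = ln(7.13/6.3)/ln(20.0/9.6) = 0.12376/0.73397 = 0.1686
Extrapolate from 20.0 m to 126.0 m: V₃ = 7.13 × (126.0/20.0)^0.1686 = 7.13 × 1.3639 = 9.7247 m/s

9.72 m/s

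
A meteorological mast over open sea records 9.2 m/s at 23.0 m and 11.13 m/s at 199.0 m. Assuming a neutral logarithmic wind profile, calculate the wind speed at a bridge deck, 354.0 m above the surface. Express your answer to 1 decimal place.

Log law: V ∝ ln(z/z₀). From the pair, with r = V₁/V₂ = 0.82659,
ln z₀ = (ln z₁ − r·ln z₂)/(1 − r) = (3.1355 − 0.82659×5.2933)/0.17341 = -7.1504 → z₀ = 0.0007845 m
V₃ = V₁ · ln(z₃/z₀)/ln(z₁/z₀) = 9.2 × 13.0197/10.2859 = 11.6452 m/s

11.6 m/s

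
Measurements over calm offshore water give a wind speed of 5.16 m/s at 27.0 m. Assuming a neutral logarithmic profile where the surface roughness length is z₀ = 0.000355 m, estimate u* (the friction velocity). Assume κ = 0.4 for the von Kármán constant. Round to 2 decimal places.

u* ≈ 0.18 m/s

Log law: V(z) = (u*/κ) · ln(z/z₀) ⇒ u* = κ · V / ln(z/z₀)
u* = 0.4 × 5.16 / ln(27.0/0.000355) = 0.4 × 5.16 / 11.2392
   = 2.0640 / 11.2392 = 0.1836 m/s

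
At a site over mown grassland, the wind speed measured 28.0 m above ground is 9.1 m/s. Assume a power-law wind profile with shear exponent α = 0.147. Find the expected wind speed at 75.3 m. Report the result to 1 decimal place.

Power-law profile: V₂ = V₁ · (z₂/z₁)^α
V₂ = 9.1 × (75.3/28.0)^0.147 = 9.1 × (2.6893)^0.147
    = 9.1 × 1.1565 = 10.5244 m/s

10.5 m/s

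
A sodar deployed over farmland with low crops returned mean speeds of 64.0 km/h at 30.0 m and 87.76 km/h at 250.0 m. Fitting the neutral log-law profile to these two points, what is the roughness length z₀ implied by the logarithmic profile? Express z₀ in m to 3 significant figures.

z₀ ≈ 0.0993 m

Log law: V(z) ∝ ln(z/z₀). With r = V₁/V₂ = 64.0/87.76 = 0.72926,
r · ln(z₂/z₀) = ln(z₁/z₀) ⇒ ln z₀ = (ln z₁ − r·ln z₂)/(1 − r)
ln z₀ = (3.40120 − 0.72926×5.52146) / 0.27074 = -2.3100
z₀ = exp(-2.3100) = 0.09927 m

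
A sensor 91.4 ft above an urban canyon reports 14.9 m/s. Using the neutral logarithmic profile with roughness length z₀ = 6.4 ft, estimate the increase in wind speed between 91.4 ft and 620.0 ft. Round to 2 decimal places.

10.73 m/s

Log law: V₂ = V₁ · ln(z₂/z₀)/ln(z₁/z₀) = 14.9 × 4.5734/2.6589 = 25.6282 m/s
ΔV = 25.6282 − 14.9 = 10.7282 m/s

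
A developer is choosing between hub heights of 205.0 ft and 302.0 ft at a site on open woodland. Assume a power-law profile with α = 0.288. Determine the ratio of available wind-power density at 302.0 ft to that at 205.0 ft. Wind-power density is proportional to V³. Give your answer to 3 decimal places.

1.398

Speed ratio: V_B/V_A = (z_B/z_A)^α = (302.0/205.0)^0.288 = (1.4732)^0.288 = 1.11804
Power-density ratio: P_B/P_A = (V_B/V_A)³ = (1.11804)³ = 1.39756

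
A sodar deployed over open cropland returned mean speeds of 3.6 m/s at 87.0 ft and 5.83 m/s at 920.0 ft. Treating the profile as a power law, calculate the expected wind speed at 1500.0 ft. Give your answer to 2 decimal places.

First find α: α = ln(V₂/V₁)/ln(z₂/z₁) = ln(5.83/3.6)/ln(920.0/87.0) = 0.48208/2.35847 = 0.2044
Extrapolate from 920.0 ft to 1500.0 ft: V₃ = 5.83 × (1500.0/920.0)^0.2044 = 5.83 × 1.1051 = 6.4426 m/s

6.44 m/s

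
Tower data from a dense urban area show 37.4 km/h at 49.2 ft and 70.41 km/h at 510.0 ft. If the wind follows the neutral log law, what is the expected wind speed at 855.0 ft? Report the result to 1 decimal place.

77.7 km/h

Log law: V ∝ ln(z/z₀). From the pair, with r = V₁/V₂ = 0.53117,
ln z₀ = (ln z₁ − r·ln z₂)/(1 − r) = (3.8959 − 0.53117×6.2344)/0.46883 = 1.2464 → z₀ = 3.478 ft
V₃ = V₁ · ln(z₃/z₀)/ln(z₁/z₀) = 37.4 × 5.5047/2.6495 = 77.7035 km/h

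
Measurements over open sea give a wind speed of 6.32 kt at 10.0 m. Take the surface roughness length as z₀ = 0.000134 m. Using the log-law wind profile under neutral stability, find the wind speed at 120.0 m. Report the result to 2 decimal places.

7.72 kt

Log law: V(z) ∝ ln(z/z₀), so V₂/V₁ = ln(z₂/z₀) / ln(z₁/z₀).
ln(120.0/0.000134) = 13.7052, ln(10.0/0.000134) = 11.2203
V₂ = 6.32 × 13.7052/11.2203 = 6.32 × 1.2215 = 7.7197 kt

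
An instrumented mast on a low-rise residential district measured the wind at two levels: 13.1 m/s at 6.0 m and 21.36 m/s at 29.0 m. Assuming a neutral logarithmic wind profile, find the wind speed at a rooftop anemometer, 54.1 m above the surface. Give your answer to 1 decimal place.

Log law: V ∝ ln(z/z₀). From the pair, with r = V₁/V₂ = 0.61330,
ln z₀ = (ln z₁ − r·ln z₂)/(1 − r) = (1.7918 − 0.61330×3.3673)/0.38670 = -0.7070 → z₀ = 0.4931 m
V₃ = V₁ · ln(z₃/z₀)/ln(z₁/z₀) = 13.1 × 4.6978/2.4987 = 24.6290 m/s

24.6 m/s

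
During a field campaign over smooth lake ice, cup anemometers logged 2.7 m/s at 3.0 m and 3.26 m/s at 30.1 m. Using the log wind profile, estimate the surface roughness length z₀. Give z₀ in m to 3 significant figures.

Log law: V(z) ∝ ln(z/z₀). With r = V₁/V₂ = 2.7/3.26 = 0.82822,
r · ln(z₂/z₀) = ln(z₁/z₀) ⇒ ln z₀ = (ln z₁ − r·ln z₂)/(1 − r)
ln z₀ = (1.09861 − 0.82822×3.40453) / 0.17178 = -10.0192
z₀ = exp(-10.0192) = 0.00004454 m

z₀ ≈ 0.0000445 m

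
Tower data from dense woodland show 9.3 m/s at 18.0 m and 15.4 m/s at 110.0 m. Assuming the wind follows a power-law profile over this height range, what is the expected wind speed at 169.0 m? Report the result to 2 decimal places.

First find α: α = ln(V₂/V₁)/ln(z₂/z₁) = ln(15.4/9.3)/ln(110.0/18.0) = 0.50435/1.81011 = 0.2786
Extrapolate from 110.0 m to 169.0 m: V₃ = 15.4 × (169.0/110.0)^0.2786 = 15.4 × 1.1271 = 17.3574 m/s

17.36 m/s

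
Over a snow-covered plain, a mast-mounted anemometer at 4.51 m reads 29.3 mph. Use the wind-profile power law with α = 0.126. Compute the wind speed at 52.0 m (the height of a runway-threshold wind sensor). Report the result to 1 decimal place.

Power-law profile: V₂ = V₁ · (z₂/z₁)^α
V₂ = 29.3 × (52.0/4.51)^0.126 = 29.3 × (11.5299)^0.126
    = 29.3 × 1.3608 = 39.8711 mph

39.9 mph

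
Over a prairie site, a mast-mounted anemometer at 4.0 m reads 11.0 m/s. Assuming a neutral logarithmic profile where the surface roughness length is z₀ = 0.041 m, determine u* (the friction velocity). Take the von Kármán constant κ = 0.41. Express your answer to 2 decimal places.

u* ≈ 0.98 m/s

Log law: V(z) = (u*/κ) · ln(z/z₀) ⇒ u* = κ · V / ln(z/z₀)
u* = 0.41 × 11.0 / ln(4.0/0.041) = 0.41 × 11.0 / 4.5805
   = 4.5100 / 4.5805 = 0.9846 m/s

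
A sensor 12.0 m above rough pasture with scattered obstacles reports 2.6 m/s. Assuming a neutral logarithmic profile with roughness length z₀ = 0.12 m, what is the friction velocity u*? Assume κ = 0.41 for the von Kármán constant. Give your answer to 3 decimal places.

Log law: V(z) = (u*/κ) · ln(z/z₀) ⇒ u* = κ · V / ln(z/z₀)
u* = 0.41 × 2.6 / ln(12.0/0.12) = 0.41 × 2.6 / 4.6052
   = 1.0660 / 4.6052 = 0.2315 m/s

u* ≈ 0.231 m/s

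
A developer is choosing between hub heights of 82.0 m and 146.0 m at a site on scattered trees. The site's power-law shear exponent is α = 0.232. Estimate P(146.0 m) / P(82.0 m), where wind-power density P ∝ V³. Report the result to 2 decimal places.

1.49

Speed ratio: V_B/V_A = (z_B/z_A)^α = (146.0/82.0)^0.232 = (1.7805)^0.232 = 1.14321
Power-density ratio: P_B/P_A = (V_B/V_A)³ = (1.14321)³ = 1.49408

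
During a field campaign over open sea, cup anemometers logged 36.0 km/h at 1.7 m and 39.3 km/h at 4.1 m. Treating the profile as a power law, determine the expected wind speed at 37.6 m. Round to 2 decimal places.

First find α: α = ln(V₂/V₁)/ln(z₂/z₁) = ln(39.3/36.0)/ln(4.1/1.7) = 0.08771/0.88036 = 0.0996
Extrapolate from 4.1 m to 37.6 m: V₃ = 39.3 × (37.6/4.1)^0.0996 = 39.3 × 1.2470 = 49.0086 km/h

49.01 km/h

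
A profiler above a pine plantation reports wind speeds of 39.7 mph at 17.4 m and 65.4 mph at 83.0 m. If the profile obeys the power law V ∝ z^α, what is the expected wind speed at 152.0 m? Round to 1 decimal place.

79.3 mph

First find α: α = ln(V₂/V₁)/ln(z₂/z₁) = ln(65.4/39.7)/ln(83.0/17.4) = 0.49917/1.56237 = 0.3195
Extrapolate from 83.0 m to 152.0 m: V₃ = 65.4 × (152.0/83.0)^0.3195 = 65.4 × 1.2133 = 79.3470 mph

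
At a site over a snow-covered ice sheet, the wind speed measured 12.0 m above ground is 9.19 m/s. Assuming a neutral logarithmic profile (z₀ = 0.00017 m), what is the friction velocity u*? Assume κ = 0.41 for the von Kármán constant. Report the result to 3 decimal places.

u* ≈ 0.337 m/s

Log law: V(z) = (u*/κ) · ln(z/z₀) ⇒ u* = κ · V / ln(z/z₀)
u* = 0.41 × 9.19 / ln(12.0/0.00017) = 0.41 × 9.19 / 11.1646
   = 3.7679 / 11.1646 = 0.3375 m/s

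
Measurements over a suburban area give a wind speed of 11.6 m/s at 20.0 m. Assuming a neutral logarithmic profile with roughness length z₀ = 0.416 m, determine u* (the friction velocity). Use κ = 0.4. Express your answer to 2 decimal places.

u* ≈ 1.20 m/s

Log law: V(z) = (u*/κ) · ln(z/z₀) ⇒ u* = κ · V / ln(z/z₀)
u* = 0.4 × 11.6 / ln(20.0/0.416) = 0.4 × 11.6 / 3.8728
   = 4.6400 / 3.8728 = 1.1981 m/s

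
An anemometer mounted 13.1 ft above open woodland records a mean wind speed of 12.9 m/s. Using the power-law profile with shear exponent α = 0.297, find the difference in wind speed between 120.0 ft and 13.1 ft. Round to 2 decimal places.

Power law: V₂ = V₁ · (z₂/z₁)^α = 12.9 × (9.1603)^0.297 = 24.9045 m/s
ΔV = 24.9045 − 12.9 = 12.0045 m/s

12.00 m/s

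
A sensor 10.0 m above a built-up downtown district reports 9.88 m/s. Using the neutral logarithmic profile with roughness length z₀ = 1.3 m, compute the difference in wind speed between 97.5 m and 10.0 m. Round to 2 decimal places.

11.03 m/s

Log law: V₂ = V₁ · ln(z₂/z₀)/ln(z₁/z₀) = 9.88 × 4.3175/2.0402 = 20.9079 m/s
ΔV = 20.9079 − 9.88 = 11.0279 m/s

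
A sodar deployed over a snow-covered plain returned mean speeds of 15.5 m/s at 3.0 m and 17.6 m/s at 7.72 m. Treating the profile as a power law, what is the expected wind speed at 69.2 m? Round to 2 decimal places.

23.63 m/s

First find α: α = ln(V₂/V₁)/ln(z₂/z₁) = ln(17.6/15.5)/ln(7.72/3.0) = 0.12706/0.94520 = 0.1344
Extrapolate from 7.72 m to 69.2 m: V₃ = 17.6 × (69.2/7.72)^0.1344 = 17.6 × 1.3429 = 23.6348 m/s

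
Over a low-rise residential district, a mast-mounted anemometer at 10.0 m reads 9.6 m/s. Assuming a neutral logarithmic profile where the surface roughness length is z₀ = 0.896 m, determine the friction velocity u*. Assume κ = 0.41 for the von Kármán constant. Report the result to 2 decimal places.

u* ≈ 1.63 m/s

Log law: V(z) = (u*/κ) · ln(z/z₀) ⇒ u* = κ · V / ln(z/z₀)
u* = 0.41 × 9.6 / ln(10.0/0.896) = 0.41 × 9.6 / 2.4124
   = 3.9360 / 2.4124 = 1.6316 m/s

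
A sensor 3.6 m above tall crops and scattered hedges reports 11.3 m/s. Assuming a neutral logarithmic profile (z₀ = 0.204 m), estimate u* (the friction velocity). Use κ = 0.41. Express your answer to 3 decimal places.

Log law: V(z) = (u*/κ) · ln(z/z₀) ⇒ u* = κ · V / ln(z/z₀)
u* = 0.41 × 11.3 / ln(3.6/0.204) = 0.41 × 11.3 / 2.8706
   = 4.6330 / 2.8706 = 1.6140 m/s

u* ≈ 1.614 m/s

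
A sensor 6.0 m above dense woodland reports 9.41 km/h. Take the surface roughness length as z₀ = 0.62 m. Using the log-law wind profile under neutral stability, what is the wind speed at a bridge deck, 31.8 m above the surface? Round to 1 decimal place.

16.3 km/h

Log law: V(z) ∝ ln(z/z₀), so V₂/V₁ = ln(z₂/z₀) / ln(z₁/z₀).
ln(31.8/0.62) = 3.9375, ln(6.0/0.62) = 2.2698
V₂ = 9.41 × 3.9375/2.2698 = 9.41 × 1.7347 = 16.3239 km/h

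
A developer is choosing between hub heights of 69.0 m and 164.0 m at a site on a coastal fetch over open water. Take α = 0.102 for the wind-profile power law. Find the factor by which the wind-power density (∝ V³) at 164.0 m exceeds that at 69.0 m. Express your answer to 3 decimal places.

Speed ratio: V_B/V_A = (z_B/z_A)^α = (164.0/69.0)^0.102 = (2.3768)^0.102 = 1.09232
Power-density ratio: P_B/P_A = (V_B/V_A)³ = (1.09232)³ = 1.30333

1.303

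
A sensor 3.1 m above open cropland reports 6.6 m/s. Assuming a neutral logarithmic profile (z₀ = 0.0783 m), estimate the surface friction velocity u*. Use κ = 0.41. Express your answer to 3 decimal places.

u* ≈ 0.736 m/s

Log law: V(z) = (u*/κ) · ln(z/z₀) ⇒ u* = κ · V / ln(z/z₀)
u* = 0.41 × 6.6 / ln(3.1/0.0783) = 0.41 × 6.6 / 3.6786
   = 2.7060 / 3.6786 = 0.7356 m/s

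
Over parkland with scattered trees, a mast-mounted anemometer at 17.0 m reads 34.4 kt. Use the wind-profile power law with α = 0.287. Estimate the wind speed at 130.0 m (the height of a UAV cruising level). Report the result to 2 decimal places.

61.68 kt

Power-law profile: V₂ = V₁ · (z₂/z₁)^α
V₂ = 34.4 × (130.0/17.0)^0.287 = 34.4 × (7.6471)^0.287
    = 34.4 × 1.7929 = 61.6767 kt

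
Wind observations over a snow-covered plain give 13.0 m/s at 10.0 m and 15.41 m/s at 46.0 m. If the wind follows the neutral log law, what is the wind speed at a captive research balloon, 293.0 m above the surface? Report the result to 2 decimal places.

Log law: V ∝ ln(z/z₀). From the pair, with r = V₁/V₂ = 0.84361,
ln z₀ = (ln z₁ − r·ln z₂)/(1 − r) = (2.3026 − 0.84361×3.8286)/0.15639 = -5.9293 → z₀ = 0.002660 m
V₃ = V₁ · ln(z₃/z₀)/ln(z₁/z₀) = 13.0 × 11.6094/8.2318 = 18.3340 m/s

18.33 m/s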